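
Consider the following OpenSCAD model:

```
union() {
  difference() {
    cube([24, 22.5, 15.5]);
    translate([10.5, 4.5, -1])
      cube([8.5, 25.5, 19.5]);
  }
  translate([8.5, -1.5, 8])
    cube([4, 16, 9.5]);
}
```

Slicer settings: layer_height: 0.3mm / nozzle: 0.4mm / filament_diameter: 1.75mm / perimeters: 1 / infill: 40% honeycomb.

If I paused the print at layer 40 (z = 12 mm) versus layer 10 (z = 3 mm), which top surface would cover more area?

Layer 40 (z = 12): the cube is present — its section is the full 24×22.5 rectangle (area 540.00 mm²); the 8.5×25.5 cube at (10.5, 4.5) contributes its full rectangle (area 216.75 mm²); Subtracting the remaining from the first: starting from the 24×22.5 cube (540.00 mm²), the 8.5×25.5 cube at (10.5, 4.5) partially overlaps it — only the 153.00 mm² overlap (of its 216.75 mm²) is removed, clipping the outline — area = 387.00 mm²; the cube at (8.5, -1.5) (footprint 4×16) is included at this height (area 64.00 mm²); Combining (union): the regions partially overlap — summed areas 451.00 mm² minus the doubly-counted overlap 38.00 mm² gives 413.00 mm² — area = 413.00 mm². So its area = 413.00 mm². Layer 10 (z = 3): the cube (footprint 24×22.5) is included at this height (area 540.00 mm²); the cube at (10.5, 4.5) (footprint 8.5×25.5) is included at this height (area 216.75 mm²); After the difference (first − rest): starting from the 24×22.5 cube (540.00 mm²), the 8.5×25.5 cube at (10.5, 4.5) partially overlaps it — only the 153.00 mm² overlap (of its 216.75 mm²) is removed, clipping the outline — area = 387.00 mm²; the cube at (8.5, -1.5) is not intersected at this z (z outside [8, 17.5]); Taking the union: only that combined region is present, so the union is just that shape — area = 387.00 mm². So its area = 387.00 mm². Layer 40 is larger (413.00 vs 387.00 mm²).

layer 40 (z = 12 mm)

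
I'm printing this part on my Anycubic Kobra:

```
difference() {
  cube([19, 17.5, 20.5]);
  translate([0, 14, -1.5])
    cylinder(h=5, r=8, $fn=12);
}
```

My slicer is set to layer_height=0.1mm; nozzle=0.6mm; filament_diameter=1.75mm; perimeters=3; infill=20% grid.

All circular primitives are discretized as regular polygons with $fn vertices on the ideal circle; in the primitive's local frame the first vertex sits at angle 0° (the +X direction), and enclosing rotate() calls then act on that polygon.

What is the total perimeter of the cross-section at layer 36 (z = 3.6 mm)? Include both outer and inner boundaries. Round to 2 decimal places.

At z = 3.6 mm: the cube is present — its section is the full 19×17.5 rectangle (perimeter 73.00 mm); the cylinder at (0, 14) does not reach this height (z outside [-1.5, 3.5]); Subtracting the remaining from the first: none of the subtracted shapes is present at this height, so the 19×17.5 cube is unchanged — boundary = 73.00 mm. Overall, the cross-section is a single solid region. Total boundary length (outer) = 73.00 mm.

73.00 mm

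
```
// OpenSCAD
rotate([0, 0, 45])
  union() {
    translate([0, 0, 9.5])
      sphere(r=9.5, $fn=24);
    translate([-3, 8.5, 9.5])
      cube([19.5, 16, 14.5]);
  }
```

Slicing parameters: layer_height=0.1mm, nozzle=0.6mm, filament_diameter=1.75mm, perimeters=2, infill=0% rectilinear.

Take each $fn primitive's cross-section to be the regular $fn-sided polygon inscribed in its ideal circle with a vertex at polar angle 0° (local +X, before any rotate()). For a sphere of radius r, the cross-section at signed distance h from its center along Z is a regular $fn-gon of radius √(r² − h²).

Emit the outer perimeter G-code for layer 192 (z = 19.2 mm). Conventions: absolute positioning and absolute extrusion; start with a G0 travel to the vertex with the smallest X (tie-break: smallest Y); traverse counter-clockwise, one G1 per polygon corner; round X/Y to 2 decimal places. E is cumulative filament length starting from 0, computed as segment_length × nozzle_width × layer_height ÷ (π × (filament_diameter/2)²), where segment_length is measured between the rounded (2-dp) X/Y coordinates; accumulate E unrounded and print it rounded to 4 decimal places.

G0 X-19.45 Y15.20 Z19.20
G1 X-8.13 Y3.89 E0.3992
G1 X5.66 Y17.68 E0.8856
G1 X-5.66 Y28.99 E1.2848
G1 X-19.45 Y15.20 E1.7713

At z = 19.2 mm: the sphere is not intersected at this z (|z−center|=9.700 > r=9.5); the cube at (-3, 8.5) is present — its section is the full 19.5×16 rectangle; Taking the union: only the 19.5×16 cube at (-3, 8.5) is present, so the union is just that shape — 1 connected region; (rotated 45° about Z; rotation is an isometry so areas/perimeters/island counts are preserved). The outline is a single polygon with 4 vertices. Extrusion per mm of travel: 0.6 × 0.1 / (π × 0.875²) = 0.024945. Accumulating E over each segment gives final E = 1.7713.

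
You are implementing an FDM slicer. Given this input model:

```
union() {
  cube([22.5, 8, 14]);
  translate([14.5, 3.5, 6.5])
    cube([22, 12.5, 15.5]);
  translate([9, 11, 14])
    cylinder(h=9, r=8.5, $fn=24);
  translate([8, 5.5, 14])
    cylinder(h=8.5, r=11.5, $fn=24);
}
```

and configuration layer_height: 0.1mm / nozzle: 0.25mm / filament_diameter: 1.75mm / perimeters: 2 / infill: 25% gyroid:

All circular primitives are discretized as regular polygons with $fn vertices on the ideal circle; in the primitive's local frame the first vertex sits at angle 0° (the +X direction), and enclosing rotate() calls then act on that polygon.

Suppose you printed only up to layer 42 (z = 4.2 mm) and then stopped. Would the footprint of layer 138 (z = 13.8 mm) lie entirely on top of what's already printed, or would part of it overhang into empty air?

part overhangs

Compare the two slices. At z = 4.2: the cube (footprint 22.5×8) is included at this height (area 180.00 mm²); the cube at (14.5, 3.5) is not intersected at this z (z outside [6.5, 22]); the cylinder at (9, 11) is not intersected at this z (z outside [14, 23]); the cylinder at (8, 5.5) does not reach this height (z outside [14, 22.5]); Taking the union: only the 22.5×8 cube is present, so the union is just that shape — area = 180.00 mm². At z = 13.8: the cube is present — its section is the full 22.5×8 rectangle (area 180.00 mm²); the cube at (14.5, 3.5) is present — its section is the full 22×12.5 rectangle (area 275.00 mm²); the cylinder at (9, 11) does not reach this height (z outside [14, 23]); the cylinder at (8, 5.5) is absent (z outside [14, 22.5]); Merging all regions: the regions partially overlap — summed areas 455.00 mm² minus the doubly-counted overlap 36.00 mm² gives 419.00 mm² — area = 419.00 mm². Checking containment: at z = 13.8 the cross-section extends beyond the z = 4.2 cross-section by about 239.00 mm².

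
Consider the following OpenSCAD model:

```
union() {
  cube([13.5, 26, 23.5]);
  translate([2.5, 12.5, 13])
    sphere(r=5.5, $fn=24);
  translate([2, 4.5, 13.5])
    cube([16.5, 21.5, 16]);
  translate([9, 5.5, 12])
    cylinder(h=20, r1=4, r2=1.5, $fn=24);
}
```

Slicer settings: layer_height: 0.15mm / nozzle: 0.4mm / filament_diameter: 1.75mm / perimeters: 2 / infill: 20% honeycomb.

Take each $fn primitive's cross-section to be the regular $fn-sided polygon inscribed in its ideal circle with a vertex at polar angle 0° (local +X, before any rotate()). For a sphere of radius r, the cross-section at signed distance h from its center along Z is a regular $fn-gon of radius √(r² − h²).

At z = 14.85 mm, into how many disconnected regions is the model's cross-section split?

At z = 14.85 mm: the cube is present — its section is the full 13.5×26 rectangle; the r=5.5 sphere at (2.5, 12.5) contributes a regular 24-gon of circumradius √(5.5²−1.85²) = 5.180; the cube at (2, 4.5) is present — its section is the full 16.5×21.5 rectangle; the cone at (9, 5.5) (r1=4→r2=1.5) has section circumradius 3.644 here — a regular 24-gon; Merging all regions: the regions partially overlap (shared area 354.84 mm²), so overlapping operands fuse into one piece — 1 connected region. The result has 1 disconnected region.

1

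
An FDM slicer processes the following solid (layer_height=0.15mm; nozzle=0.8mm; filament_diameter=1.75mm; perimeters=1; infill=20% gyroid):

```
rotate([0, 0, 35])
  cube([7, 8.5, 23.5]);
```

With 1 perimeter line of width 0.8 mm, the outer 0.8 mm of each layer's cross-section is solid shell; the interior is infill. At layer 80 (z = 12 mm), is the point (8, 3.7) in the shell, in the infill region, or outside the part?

outside

At z = 12 mm: the cube (footprint 7×8.5) is included at this height; (rotated 35° about Z; rotation is an isometry so areas/perimeters/island counts are preserved). Overall, the cross-section is a single solid region. Undo the 35° rotation: the query point maps to (8.675, -1.558) in the un-rotated model frame. The nearest boundary edge runs (0.00, 0.00)→(7.00, 0.00); distance from the point to it = 2.29 mm. The point is not inside any of the regions above, so it lies outside the cross-section (2.29 mm from the nearest boundary).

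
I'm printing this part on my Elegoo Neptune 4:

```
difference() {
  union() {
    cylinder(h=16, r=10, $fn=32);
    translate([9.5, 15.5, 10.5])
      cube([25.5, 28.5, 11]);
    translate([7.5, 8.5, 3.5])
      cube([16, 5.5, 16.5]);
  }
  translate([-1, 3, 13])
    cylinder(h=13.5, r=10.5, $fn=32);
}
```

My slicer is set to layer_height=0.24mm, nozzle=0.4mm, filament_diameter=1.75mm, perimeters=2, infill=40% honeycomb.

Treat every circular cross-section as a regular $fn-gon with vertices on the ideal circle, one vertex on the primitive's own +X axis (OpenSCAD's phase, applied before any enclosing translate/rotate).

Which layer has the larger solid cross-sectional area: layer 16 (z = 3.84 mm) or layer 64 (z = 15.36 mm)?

Layer 16 (z = 3.84): the r=10 cylinder gives a regular 32-gon of circumradius 10 (constant along its height) (area = (32/2)·10.000²·sin(360°/32) = 312.14 mm²); the cube at (9.5, 15.5) is absent (z outside [10.5, 21.5]); the cube at (7.5, 8.5) (footprint 16×5.5) is included at this height (area 88.00 mm²); Taking the union: the 2 present regions are separate (no shared area or edge), so areas and boundary lengths simply add and each stays a separate island — area = 400.14 mm²; the cylinder at (-1, 3) is not intersected at this z (z outside [13, 26.5]); Taking the first minus the rest: none of the subtracted shapes is present at this height, so the result so far is unchanged — area = 400.14 mm². So its area = 400.14 mm². Layer 64 (z = 15.36): the r=10 cylinder contributes a regular 32-gon of circumradius 10 (area = (32/2)·10.000²·sin(360°/32) = 312.14 mm²); the cube at (9.5, 15.5) (footprint 25.5×28.5) is included at this height (area 726.75 mm²); the cube at (7.5, 8.5) is present — its section is the full 16×5.5 rectangle (area 88.00 mm²); Taking the union: the 3 present regions are separate (no shared area or edge), so areas and boundary lengths simply add and each stays a separate island — area = 1126.89 mm²; the r=10.5 cylinder at (-1, 3) contributes a regular 32-gon of circumradius 10.5 (area = (32/2)·10.500²·sin(360°/32) = 344.14 mm²); Subtracting the remaining from the first: starting from the result so far (1126.89 mm²), the r=10.5 cylinder at (-1, 3) partially overlaps it — only the 263.10 mm² overlap (of its 344.14 mm²) is removed, clipping the outline — area = 863.79 mm². So its area = 863.79 mm². Layer 64 is larger (863.79 vs 400.14 mm²).

layer 64 (z = 15.36 mm)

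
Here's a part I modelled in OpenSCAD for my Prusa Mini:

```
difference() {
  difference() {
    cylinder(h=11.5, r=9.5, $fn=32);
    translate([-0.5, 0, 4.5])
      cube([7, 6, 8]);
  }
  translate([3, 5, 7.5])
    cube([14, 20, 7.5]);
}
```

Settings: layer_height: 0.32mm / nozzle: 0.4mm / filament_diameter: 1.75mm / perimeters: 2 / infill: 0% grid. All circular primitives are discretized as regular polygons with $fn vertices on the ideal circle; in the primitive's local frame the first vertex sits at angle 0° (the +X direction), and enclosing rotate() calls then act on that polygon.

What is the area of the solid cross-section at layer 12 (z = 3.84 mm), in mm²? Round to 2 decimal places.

281.71 mm²

At z = 3.84 mm: the r=9.5 cylinder gives a regular 32-gon of circumradius 9.5 (constant along its height) (area = (32/2)·9.500²·sin(360°/32) = 281.71 mm²); the cube at (-0.5, 0) does not reach this height (z outside [4.5, 12.5]); After the difference (first − rest): none of the subtracted shapes is present at this height, so the r=9.5 cylinder is unchanged — area = 281.71 mm²; the cube at (3, 5) does not reach this height (z outside [7.5, 15]); After the difference (first − rest): none of the subtracted shapes is present at this height, so the result so far is unchanged — area = 281.71 mm². Overall, the cross-section is a single solid region. Net area = 281.71 mm².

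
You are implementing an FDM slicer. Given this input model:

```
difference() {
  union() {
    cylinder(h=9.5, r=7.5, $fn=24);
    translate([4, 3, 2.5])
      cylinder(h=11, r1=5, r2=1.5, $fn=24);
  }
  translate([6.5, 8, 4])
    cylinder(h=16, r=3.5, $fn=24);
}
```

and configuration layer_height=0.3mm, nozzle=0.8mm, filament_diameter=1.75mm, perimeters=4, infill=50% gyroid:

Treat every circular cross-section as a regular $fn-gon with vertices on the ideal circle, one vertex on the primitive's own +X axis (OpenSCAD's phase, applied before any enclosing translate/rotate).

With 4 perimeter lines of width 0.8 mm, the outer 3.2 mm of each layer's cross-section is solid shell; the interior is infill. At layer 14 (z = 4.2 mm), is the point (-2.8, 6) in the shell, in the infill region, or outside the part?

At z = 4.2 mm: the r=7.5 cylinder gives a regular 24-gon of circumradius 7.5 (constant along its height); the cone at (4, 3): at t=0.155 of its height the radius interpolates to r₁+(r₂−r₁)t = 4.459, giving a regular 24-gon of that circumradius; Merging all regions: the regions partially overlap (shared area 48.43 mm²), so overlapping operands fuse into one piece — 1 connected region; the r=3.5 cylinder at (6.5, 8) contributes a regular 24-gon of circumradius 3.5; Subtracting the remaining from the first: starting from the result so far, the r=3.5 cylinder at (6.5, 8) partially overlaps it — only the 8.87 mm² overlap (of its 38.05 mm²) is removed, clipping the outline — 1 connected region. Overall, the cross-section is a single solid region. The nearest boundary edge runs (-3.75, 6.50)→(-1.94, 7.24); distance from the point to it = 0.82 mm. The point is inside the cross-section, 0.82 mm from the nearest boundary — within the 3.2 mm shell band (4 × 0.8).

shell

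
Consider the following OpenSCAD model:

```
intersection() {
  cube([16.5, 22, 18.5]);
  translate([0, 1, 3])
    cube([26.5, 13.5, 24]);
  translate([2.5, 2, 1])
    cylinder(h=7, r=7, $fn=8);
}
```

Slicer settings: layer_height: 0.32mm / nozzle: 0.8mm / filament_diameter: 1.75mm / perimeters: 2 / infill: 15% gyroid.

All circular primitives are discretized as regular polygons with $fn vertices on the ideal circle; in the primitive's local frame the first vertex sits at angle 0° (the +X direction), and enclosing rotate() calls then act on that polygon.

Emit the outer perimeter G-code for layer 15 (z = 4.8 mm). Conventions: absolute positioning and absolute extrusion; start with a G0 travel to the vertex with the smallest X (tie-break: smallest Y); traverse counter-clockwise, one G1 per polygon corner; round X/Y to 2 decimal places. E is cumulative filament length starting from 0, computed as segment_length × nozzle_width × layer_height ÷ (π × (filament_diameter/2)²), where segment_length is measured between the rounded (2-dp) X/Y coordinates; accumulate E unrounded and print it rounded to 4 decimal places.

At z = 4.8 mm: the cube is present — its section is the full 16.5×22 rectangle; the 26.5×13.5 cube at (0, 1) contributes its full rectangle; the r=7 cylinder at (2.5, 2) contributes a regular 8-gon of circumradius 7; After intersecting: the 26.5×13.5 cube at (0, 1) partially overlaps the 16.5×22 cube; clipping to the common part keeps 222.75 mm²; the r=7 cylinder at (2.5, 2) partially overlaps the running intersection; clipping to the common part keeps 60.15 mm² — 1 connected region. The outline is a single polygon with 6 vertices. Extrusion per mm of travel: 0.8 × 0.32 / (π × 0.875²) = 0.106432. Accumulating E over each segment gives final E = 3.2519.

G0 X0.00 Y1.00 Z4.80
G1 X9.09 Y1.00 E0.9675
G1 X9.50 Y2.00 E1.0825
G1 X7.45 Y6.95 E1.6527
G1 X2.50 Y9.00 E2.2230
G1 X0.00 Y7.96 E2.5112
G1 X0.00 Y1.00 E3.2519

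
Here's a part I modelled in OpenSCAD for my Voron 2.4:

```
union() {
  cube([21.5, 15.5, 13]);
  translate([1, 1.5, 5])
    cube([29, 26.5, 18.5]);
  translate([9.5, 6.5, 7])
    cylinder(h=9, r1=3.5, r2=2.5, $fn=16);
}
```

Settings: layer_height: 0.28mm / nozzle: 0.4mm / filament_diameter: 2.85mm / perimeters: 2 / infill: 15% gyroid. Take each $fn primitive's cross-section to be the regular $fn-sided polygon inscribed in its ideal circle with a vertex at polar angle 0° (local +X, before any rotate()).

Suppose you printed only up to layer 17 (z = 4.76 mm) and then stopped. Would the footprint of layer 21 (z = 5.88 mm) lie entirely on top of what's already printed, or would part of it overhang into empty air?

part overhangs

Compare the two slices. At z = 4.76: the cube is present — its section is the full 21.5×15.5 rectangle (area 333.25 mm²); the cube at (1, 1.5) is absent (z outside [5, 23.5]); the cone at (9.5, 6.5) is not intersected at this z (z outside [7, 16]); Merging all regions: only the 21.5×15.5 cube is present, so the union is just that shape — area = 333.25 mm². At z = 5.88: the cube (footprint 21.5×15.5) is included at this height (area 333.25 mm²); the cube at (1, 1.5) (footprint 29×26.5) is included at this height (area 768.50 mm²); the cone at (9.5, 6.5) is absent (z outside [7, 16]); Merging all regions: the regions partially overlap — summed areas 1101.75 mm² minus the doubly-counted overlap 287.00 mm² gives 814.75 mm² — area = 814.75 mm². Checking containment: at z = 5.88 the cross-section extends beyond the z = 4.76 cross-section by about 481.50 mm².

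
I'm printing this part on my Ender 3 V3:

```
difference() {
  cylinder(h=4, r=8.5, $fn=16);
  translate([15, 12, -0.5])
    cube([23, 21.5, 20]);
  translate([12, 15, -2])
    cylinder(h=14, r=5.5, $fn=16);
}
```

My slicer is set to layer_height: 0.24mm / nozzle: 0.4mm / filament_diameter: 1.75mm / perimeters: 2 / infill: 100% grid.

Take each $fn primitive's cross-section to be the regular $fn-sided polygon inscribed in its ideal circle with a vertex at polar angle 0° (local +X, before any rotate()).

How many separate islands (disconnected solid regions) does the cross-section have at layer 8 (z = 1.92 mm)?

At z = 1.92 mm: the r=8.5 cylinder contributes a regular 16-gon of circumradius 8.5; the cube at (15, 12) (footprint 23×21.5) is included at this height; the r=5.5 cylinder at (12, 15) contributes a regular 16-gon of circumradius 5.5; Subtracting the remaining from the first: starting from the r=8.5 cylinder, the 23×21.5 cube at (15, 12) misses the remaining region (no effect); the r=5.5 cylinder at (12, 15) misses the remaining region (no effect) — 1 connected region. Overall, the cross-section is a single solid region. Island count = 1.

1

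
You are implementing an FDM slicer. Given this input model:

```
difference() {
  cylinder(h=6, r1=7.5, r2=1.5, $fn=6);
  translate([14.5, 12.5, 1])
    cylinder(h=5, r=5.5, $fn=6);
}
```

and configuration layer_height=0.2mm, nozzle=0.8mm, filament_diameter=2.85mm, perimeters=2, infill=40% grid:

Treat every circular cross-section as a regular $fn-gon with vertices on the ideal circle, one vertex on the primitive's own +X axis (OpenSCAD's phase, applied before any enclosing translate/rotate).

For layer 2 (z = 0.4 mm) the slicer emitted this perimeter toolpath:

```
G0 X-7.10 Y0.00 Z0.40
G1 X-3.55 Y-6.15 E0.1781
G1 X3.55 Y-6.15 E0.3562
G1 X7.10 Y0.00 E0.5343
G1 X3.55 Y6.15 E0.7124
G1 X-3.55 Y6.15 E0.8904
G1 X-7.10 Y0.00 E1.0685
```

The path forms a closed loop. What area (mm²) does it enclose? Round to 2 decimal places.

131.00 mm²

Apply the shoelace formula to the sequence of (X, Y) vertices; enclosed area = 131.00 mm².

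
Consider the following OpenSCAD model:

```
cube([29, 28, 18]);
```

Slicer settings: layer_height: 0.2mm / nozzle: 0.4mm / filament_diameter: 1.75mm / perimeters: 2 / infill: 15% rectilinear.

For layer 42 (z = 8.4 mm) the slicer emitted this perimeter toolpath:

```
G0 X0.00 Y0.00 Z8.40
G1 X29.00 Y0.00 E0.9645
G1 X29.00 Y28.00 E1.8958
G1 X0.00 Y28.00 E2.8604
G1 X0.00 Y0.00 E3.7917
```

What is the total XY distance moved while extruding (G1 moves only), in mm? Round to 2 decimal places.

Sum the Euclidean lengths of each G1 segment: total = 114.00 mm.

114.00 mm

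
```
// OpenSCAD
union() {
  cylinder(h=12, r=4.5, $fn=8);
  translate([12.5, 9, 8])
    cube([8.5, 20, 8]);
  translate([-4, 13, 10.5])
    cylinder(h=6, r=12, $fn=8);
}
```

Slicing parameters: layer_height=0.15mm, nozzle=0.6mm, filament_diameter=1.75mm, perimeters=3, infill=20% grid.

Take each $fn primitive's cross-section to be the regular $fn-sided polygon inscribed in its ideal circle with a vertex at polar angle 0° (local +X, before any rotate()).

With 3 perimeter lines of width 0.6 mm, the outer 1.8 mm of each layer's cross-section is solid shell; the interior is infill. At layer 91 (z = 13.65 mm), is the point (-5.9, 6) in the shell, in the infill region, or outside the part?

At z = 13.65 mm: the cylinder does not reach this height (z outside [0, 12]); the cube at (12.5, 9) (footprint 8.5×20) is included at this height; the r=12 cylinder at (-4, 13) gives a regular 8-gon of circumradius 12 (constant along its height); Merging all regions: the 2 present regions are separate (no shared area or edge), so areas and boundary lengths simply add and each stays a separate island — 2 connected regions. Overall, the cross-section has 2 separate islands. The nearest boundary edge runs (-4.00, 1.00)→(-12.49, 4.51); distance from the point to it = 3.89 mm. (Shell/infill is judged within the island containing the point — the largest one.) The point is inside the cross-section and 3.89 mm from the nearest boundary — more than the 1.8 mm shell width (3 × 0.6), so it's in the infill interior.

infill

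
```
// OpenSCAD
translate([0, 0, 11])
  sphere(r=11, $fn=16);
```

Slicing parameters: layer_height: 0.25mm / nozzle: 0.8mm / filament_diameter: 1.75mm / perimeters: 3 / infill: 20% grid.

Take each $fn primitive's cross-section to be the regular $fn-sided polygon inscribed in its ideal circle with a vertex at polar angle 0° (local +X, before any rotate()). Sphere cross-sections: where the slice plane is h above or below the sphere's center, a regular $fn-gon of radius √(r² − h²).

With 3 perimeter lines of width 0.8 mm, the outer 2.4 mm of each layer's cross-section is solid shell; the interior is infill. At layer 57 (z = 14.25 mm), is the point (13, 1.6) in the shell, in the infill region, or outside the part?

outside

At z = 14.25 mm: the r=11 sphere slices to a regular 16-gon of circumradius 10.509 (√(r²−h²) with h=3.25 from center). Overall, the cross-section is a single solid region. The nearest boundary edge runs (10.51, 0.00)→(9.71, 4.02); distance from the point to it = 2.76 mm. The point is not inside any of the regions above, so it lies outside the cross-section (2.76 mm from the nearest boundary).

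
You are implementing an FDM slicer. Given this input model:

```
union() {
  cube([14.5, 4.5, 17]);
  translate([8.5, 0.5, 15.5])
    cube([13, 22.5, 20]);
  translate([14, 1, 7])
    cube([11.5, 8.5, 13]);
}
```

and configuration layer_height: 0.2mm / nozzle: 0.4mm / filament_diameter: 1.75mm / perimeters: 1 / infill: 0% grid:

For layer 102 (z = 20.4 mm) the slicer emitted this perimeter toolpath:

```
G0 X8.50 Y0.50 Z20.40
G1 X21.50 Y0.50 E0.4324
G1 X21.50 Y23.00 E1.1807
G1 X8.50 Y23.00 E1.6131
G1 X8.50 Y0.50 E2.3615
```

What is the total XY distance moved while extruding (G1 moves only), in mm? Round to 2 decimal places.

71.00 mm

Sum the Euclidean lengths of each G1 segment: total = 71.00 mm.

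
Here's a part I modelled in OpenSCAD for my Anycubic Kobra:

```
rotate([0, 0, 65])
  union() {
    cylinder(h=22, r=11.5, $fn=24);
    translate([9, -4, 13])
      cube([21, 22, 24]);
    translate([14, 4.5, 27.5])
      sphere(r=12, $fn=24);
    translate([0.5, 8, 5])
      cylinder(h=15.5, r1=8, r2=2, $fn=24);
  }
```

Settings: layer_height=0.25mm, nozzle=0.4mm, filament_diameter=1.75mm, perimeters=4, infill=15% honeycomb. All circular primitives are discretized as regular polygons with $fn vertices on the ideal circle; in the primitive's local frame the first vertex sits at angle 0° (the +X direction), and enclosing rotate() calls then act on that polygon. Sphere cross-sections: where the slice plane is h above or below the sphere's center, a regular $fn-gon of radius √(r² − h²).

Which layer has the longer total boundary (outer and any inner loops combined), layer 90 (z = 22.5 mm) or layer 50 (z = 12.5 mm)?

layer 90 (z = 22.5 mm)

Layer 90 (z = 22.5): the cylinder is absent (z outside [0, 22]); the cube at (9, -4) (footprint 21×22) is included at this height (perimeter 86.00 mm); the sphere at (14, 4.5): section is a regular 24-gon, circumradius = √(r²−h²) = √(12²−5²) = 10.909 (perimeter = 2·24·10.909·sin(180°/24) = 68.35 mm); the cone at (0.5, 8) does not reach this height (z outside [5, 20.5]); Taking the union: the regions partially overlap (shared area 268.74 mm²), so the edge portions inside another operand are dropped and the merged outline is re-measured after clipping — boundary = 92.40 mm; (whole slice rotated 65° about Z — lengths, areas and connectivity unchanged). So its perimeter = 92.40 mm. Layer 50 (z = 12.5): the r=11.5 cylinder gives a regular 24-gon of circumradius 11.5 (constant along its height) (perimeter = 2·24·11.500·sin(180°/24) = 72.05 mm); the cube at (9, -4) is absent (z outside [13, 37]); the sphere at (14, 4.5) does not reach this height (|z−center|=15.000 > r=12); the cone at (0.5, 8): at t=0.484 of its height the radius interpolates to r₁+(r₂−r₁)t = 5.097, giving a regular 24-gon of that circumradius (perimeter = 2·24·5.097·sin(180°/24) = 31.93 mm); Merging all regions: the regions partially overlap (shared area 70.15 mm²), so the edge portions inside another operand are dropped and the merged outline is re-measured after clipping — boundary = 73.66 mm; (whole slice rotated 65° about Z — lengths, areas and connectivity unchanged). So its perimeter = 73.66 mm. Layer 90 is larger (92.40 vs 73.66 mm).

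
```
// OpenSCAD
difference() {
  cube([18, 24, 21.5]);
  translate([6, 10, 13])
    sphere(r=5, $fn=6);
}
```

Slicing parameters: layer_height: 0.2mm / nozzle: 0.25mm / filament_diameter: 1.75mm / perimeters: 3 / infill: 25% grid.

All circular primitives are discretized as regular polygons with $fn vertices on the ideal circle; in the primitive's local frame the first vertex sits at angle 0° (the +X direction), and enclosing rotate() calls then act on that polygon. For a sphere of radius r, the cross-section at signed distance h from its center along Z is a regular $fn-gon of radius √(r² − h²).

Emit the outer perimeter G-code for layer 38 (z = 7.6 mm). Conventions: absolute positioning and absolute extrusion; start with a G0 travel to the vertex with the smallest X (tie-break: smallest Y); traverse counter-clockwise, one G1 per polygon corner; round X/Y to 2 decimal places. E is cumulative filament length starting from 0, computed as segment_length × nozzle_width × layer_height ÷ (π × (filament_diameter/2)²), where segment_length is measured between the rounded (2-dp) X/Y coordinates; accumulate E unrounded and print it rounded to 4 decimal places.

G0 X0.00 Y0.00 Z7.60
G1 X18.00 Y0.00 E0.3742
G1 X18.00 Y24.00 E0.8731
G1 X0.00 Y24.00 E1.2473
G1 X0.00 Y0.00 E1.7462

At z = 7.6 mm: the cube is present — its section is the full 18×24 rectangle; the sphere at (6, 10) does not reach this height (|z−center|=5.400 > r=5); Taking the first minus the rest: none of the subtracted shapes is present at this height, so the 18×24 cube is unchanged — 1 connected region. The outline is a single polygon with 4 vertices. Extrusion per mm of travel: 0.25 × 0.2 / (π × 0.875²) = 0.020788. Accumulating E over each segment gives final E = 1.7462.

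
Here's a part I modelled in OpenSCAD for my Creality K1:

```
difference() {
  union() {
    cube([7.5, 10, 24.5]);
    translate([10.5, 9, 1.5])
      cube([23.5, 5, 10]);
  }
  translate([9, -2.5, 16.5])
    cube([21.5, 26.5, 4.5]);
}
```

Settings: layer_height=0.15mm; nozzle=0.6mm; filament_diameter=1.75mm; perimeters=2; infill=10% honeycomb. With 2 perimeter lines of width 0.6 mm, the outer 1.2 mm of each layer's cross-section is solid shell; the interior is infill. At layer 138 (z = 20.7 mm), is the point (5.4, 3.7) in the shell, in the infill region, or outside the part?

infill

At z = 20.7 mm: the cube is present — its section is the full 7.5×10 rectangle; the cube at (10.5, 9) is not intersected at this z (z outside [1.5, 11.5]); Merging all regions: only the 7.5×10 cube is present, so the union is just that shape — 1 connected region; the cube at (9, -2.5) is present — its section is the full 21.5×26.5 rectangle; After the difference (first − rest): starting from that combined region, the 21.5×26.5 cube at (9, -2.5) misses the remaining region (no effect) — 1 connected region. Overall, the cross-section is a single solid region. The nearest boundary edge runs (7.50, 10.00)→(7.50, 0.00); distance from the point to it = 2.10 mm. The point is inside the cross-section and 2.10 mm from the nearest boundary — more than the 1.2 mm shell width (2 × 0.6), so it's in the infill interior.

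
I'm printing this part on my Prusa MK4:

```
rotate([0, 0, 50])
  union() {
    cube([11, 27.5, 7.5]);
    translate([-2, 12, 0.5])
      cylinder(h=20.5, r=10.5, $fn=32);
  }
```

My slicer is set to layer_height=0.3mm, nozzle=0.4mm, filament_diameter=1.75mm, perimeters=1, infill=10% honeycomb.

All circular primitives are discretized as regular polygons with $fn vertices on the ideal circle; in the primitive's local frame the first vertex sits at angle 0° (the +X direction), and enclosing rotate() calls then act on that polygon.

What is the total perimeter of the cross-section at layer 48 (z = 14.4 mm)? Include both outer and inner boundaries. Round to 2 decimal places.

65.87 mm

At z = 14.4 mm: the cube does not reach this height (z outside [0, 7.5]); the r=10.5 cylinder at (-2, 12) contributes a regular 32-gon of circumradius 10.5 (perimeter = 2·32·10.500·sin(180°/32) = 65.87 mm); Combining (union): only the r=10.5 cylinder at (-2, 12) is present, so the union is just that shape — boundary = 65.87 mm; (rotated 50° about Z; rotation is an isometry so areas/perimeters/island counts are preserved). Overall, the cross-section is a single solid region. Total boundary length (outer) = 65.87 mm.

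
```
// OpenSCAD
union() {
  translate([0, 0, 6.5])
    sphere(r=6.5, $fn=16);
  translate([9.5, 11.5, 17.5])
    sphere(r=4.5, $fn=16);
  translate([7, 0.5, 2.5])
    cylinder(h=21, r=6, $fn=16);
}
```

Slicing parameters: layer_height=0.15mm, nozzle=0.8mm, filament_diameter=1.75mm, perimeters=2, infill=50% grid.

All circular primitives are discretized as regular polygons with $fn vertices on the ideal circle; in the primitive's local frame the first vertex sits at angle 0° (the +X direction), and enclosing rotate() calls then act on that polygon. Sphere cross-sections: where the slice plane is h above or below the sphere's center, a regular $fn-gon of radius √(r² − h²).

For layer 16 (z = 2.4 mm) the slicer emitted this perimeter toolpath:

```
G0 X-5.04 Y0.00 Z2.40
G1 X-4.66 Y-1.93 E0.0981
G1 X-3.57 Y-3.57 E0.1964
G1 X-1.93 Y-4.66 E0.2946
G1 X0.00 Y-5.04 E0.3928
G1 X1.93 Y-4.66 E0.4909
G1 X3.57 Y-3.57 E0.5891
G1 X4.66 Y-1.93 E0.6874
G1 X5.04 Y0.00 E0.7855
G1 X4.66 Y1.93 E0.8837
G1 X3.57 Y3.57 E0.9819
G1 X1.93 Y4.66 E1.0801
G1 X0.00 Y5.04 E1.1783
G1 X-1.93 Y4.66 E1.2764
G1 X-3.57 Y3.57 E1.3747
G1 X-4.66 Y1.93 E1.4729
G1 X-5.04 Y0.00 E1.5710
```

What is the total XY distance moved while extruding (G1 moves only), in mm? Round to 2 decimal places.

Sum the Euclidean lengths of each G1 segment: total = 31.49 mm.

31.49 mm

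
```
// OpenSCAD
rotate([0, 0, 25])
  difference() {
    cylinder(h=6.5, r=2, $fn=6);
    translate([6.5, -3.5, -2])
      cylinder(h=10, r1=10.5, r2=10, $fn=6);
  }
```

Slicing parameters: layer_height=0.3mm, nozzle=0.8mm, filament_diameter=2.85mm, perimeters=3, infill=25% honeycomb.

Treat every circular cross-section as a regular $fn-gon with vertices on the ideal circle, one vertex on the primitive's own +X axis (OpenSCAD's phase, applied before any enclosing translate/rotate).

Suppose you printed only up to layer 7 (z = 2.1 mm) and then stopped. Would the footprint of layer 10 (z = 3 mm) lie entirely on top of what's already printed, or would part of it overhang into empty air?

Compare the two slices. At z = 2.1: the r=2 cylinder gives a regular 6-gon of circumradius 2 (constant along its height) (area = (6/2)·2.000²·sin(360°/6) = 10.39 mm²); the cone at (6.5, -3.5) contributes a regular 6-gon of circumradius 10.295 (interpolated between r1=10.5 and r2=10 at t=0.410) (area = (6/2)·10.295²·sin(360°/6) = 275.36 mm²); Subtracting the remaining from the first: starting from the r=2 cylinder (10.39 mm²), the cone at (6.5, -3.5) partially overlaps it — only the 9.98 mm² overlap (of its 275.36 mm²) is removed, clipping the outline — area = 0.41 mm²; (rotated 25° about Z; rotation is an isometry so areas/perimeters/island counts are preserved). At z = 3: the r=2 cylinder contributes a regular 6-gon of circumradius 2 (area = (6/2)·2.000²·sin(360°/6) = 10.39 mm²); the cone at (6.5, -3.5): at t=0.500 of its height the radius interpolates to r₁+(r₂−r₁)t = 10.250, giving a regular 6-gon of that circumradius (area = (6/2)·10.250²·sin(360°/6) = 272.96 mm²); Taking the first minus the rest: starting from the r=2 cylinder (10.39 mm²), the cone at (6.5, -3.5) partially overlaps it — only the 9.89 mm² overlap (of its 272.96 mm²) is removed, clipping the outline — area = 0.50 mm²; (whole slice rotated 25° about Z — lengths, areas and connectivity unchanged). Checking containment: the cross-section at z = 3 is a subset of the cross-section at z = 2.1.

entirely on top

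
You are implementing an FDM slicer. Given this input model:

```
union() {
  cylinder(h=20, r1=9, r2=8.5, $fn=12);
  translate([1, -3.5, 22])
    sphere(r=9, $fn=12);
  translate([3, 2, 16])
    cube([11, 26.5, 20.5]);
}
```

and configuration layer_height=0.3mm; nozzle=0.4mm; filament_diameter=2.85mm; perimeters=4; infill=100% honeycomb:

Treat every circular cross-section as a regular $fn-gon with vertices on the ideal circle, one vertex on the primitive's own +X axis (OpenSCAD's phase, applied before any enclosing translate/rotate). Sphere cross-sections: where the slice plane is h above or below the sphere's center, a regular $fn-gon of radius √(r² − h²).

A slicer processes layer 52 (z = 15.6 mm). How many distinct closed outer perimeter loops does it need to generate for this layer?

At z = 15.6 mm: the cone: at t=0.780 of its height the radius interpolates to r₁+(r₂−r₁)t = 8.610, giving a regular 12-gon of that circumradius; the sphere at (1, -3.5): section is a regular 12-gon, circumradius = √(r²−h²) = √(9²−6.4²) = 6.328; the cube at (3, 2) does not reach this height (z outside [16, 36.5]); Taking the union: the regions partially overlap (shared area 107.97 mm²), so overlapping operands fuse into one piece — 1 connected region. The result has 1 disconnected region.

1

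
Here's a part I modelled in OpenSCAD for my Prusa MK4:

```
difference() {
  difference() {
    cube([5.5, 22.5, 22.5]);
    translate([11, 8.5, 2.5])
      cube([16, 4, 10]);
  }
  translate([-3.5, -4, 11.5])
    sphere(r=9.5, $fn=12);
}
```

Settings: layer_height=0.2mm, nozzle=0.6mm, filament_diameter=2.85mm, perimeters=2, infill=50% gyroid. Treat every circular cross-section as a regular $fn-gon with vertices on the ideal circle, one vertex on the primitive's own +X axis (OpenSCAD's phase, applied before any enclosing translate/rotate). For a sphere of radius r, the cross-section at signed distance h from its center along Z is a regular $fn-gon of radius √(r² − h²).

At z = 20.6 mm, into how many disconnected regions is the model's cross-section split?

At z = 20.6 mm: the cube (footprint 5.5×22.5) is included at this height; the cube at (11, 8.5) does not reach this height (z outside [2.5, 12.5]); After the difference (first − rest): none of the subtracted shapes is present at this height, so the 5.5×22.5 cube is unchanged — 1 connected region; the sphere at (-3.5, -4): section is a regular 12-gon, circumradius = √(r²−h²) = √(9.5²−9.1²) = 2.728; Subtracting the remaining from the first: starting from that combined region, the r=9.5 sphere at (-3.5, -4) misses the remaining region (no effect) — 1 connected region. The result has 1 disconnected region.

1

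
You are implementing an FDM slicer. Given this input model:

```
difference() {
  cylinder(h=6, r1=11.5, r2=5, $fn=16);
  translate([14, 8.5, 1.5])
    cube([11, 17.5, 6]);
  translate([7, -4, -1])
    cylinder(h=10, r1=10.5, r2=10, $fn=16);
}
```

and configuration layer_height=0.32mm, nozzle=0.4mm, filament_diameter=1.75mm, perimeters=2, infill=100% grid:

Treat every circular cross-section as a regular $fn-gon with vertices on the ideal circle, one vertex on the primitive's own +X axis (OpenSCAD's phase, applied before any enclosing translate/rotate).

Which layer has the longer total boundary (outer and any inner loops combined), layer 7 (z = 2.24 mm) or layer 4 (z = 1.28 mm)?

layer 4 (z = 1.28 mm)

Layer 7 (z = 2.24): the cone (r1=11.5→r2=5) has section circumradius 9.073 here — a regular 16-gon (perimeter = 2·16·9.073·sin(180°/16) = 56.64 mm); the cube at (14, 8.5) (footprint 11×17.5) is included at this height (perimeter 57.00 mm); the cone at (7, -4) (r1=10.5→r2=10) has section circumradius 10.338 here — a regular 16-gon (perimeter = 2·16·10.338·sin(180°/16) = 64.54 mm); Subtracting the remaining from the first: starting from the cone, the 11×17.5 cube at (14, 8.5) misses the remaining region (no effect); the cone at (7, -4) partially overlaps it — only the 137.76 mm² overlap (of its 327.19 mm²) is removed, clipping the outline — boundary = 54.02 mm. So its perimeter = 54.02 mm. Layer 4 (z = 1.28): the cone (r1=11.5→r2=5) has section circumradius 10.113 here — a regular 16-gon (perimeter = 2·16·10.113·sin(180°/16) = 63.14 mm); the cube at (14, 8.5) does not reach this height (z outside [1.5, 7.5]); the cone at (7, -4): at t=0.228 of its height the radius interpolates to r₁+(r₂−r₁)t = 10.386, giving a regular 16-gon of that circumradius (perimeter = 2·16·10.386·sin(180°/16) = 64.84 mm); Subtracting the remaining from the first: starting from the cone, the cone at (7, -4) partially overlaps it — only the 162.88 mm² overlap (of its 330.24 mm²) is removed, clipping the outline — boundary = 62.48 mm. So its perimeter = 62.48 mm. Layer 4 is larger (62.48 vs 54.02 mm).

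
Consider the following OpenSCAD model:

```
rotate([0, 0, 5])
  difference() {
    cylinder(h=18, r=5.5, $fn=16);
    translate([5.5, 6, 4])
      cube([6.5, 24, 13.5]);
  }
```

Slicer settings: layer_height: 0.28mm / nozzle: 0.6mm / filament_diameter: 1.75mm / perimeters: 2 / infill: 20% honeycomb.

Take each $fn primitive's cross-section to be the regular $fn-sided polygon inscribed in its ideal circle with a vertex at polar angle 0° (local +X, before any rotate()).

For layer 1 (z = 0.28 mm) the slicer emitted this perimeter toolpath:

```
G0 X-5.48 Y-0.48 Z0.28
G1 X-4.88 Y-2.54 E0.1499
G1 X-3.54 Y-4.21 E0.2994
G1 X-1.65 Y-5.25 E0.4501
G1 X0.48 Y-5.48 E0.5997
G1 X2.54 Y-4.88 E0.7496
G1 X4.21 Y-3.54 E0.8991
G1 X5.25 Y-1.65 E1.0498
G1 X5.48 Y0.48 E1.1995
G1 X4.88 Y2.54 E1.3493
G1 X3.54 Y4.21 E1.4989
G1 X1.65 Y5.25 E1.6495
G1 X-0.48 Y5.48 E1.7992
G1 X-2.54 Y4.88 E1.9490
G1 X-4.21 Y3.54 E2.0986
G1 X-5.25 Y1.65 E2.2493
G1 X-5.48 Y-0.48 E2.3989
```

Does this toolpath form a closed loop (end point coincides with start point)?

yes

Start point (G0): (-5.48, -0.48). End point (last G1): the path returns to the start — closed.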